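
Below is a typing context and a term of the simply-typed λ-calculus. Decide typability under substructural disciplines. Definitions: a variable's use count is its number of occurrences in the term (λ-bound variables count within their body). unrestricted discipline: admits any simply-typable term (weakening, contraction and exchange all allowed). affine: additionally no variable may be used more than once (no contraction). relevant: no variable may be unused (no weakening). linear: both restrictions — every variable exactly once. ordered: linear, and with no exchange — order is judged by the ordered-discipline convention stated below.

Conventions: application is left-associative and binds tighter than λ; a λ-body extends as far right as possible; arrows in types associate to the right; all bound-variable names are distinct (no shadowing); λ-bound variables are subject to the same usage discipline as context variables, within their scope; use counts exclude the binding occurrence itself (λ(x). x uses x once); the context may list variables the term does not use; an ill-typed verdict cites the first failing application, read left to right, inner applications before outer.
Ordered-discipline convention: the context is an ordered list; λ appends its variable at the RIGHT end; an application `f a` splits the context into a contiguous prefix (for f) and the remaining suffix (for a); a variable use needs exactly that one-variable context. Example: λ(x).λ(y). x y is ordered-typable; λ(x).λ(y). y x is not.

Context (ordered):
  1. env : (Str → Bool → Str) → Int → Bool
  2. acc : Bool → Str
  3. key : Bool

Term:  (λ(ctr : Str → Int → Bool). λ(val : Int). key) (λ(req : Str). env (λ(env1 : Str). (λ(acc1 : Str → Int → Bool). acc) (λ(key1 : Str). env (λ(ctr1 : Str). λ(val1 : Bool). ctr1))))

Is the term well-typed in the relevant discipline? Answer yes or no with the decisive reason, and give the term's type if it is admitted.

no — ctr, val, req, env1, acc1, key1, val1 never used (weakening)
counts: env: 2×; acc: 1×; key: 1×; ctr (bound): 0×; val (bound): 0×; req (bound): 0×; env1 (bound): 0×; acc1 (bound): 0×; key1 (bound): 0×; ctr1 (bound): 1×; val1 (bound): 0×
order of uses: key, env, acc, env, ctr1
typing: well-typed — term : Int → Bool
summary: ordered ✗ · linear ✗ · affine ✗ · relevant ✗ · unrestricted ✓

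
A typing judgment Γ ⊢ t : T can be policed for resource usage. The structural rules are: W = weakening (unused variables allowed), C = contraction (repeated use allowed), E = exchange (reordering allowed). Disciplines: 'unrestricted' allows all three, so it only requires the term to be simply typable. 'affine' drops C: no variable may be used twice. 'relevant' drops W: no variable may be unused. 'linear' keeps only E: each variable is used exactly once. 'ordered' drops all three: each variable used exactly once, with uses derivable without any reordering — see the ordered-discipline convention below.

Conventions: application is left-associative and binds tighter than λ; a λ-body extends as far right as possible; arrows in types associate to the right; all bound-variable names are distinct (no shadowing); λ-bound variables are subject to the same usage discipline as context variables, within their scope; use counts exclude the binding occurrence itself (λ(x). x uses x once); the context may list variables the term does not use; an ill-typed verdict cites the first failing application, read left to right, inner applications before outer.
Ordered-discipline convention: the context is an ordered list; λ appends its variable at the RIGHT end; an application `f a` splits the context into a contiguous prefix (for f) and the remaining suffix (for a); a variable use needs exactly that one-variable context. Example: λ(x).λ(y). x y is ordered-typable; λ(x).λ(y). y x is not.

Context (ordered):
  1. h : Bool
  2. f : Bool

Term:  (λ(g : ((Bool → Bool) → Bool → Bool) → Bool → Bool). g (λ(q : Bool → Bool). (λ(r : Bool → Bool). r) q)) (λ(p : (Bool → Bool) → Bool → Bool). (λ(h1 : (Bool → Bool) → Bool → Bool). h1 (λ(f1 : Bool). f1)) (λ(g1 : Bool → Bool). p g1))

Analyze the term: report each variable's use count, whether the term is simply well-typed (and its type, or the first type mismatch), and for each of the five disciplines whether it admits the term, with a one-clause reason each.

counts: h: 0, f: 0, g (λ-bound): 1, q (λ-bound): 1, r (λ-bound): 1, p (λ-bound): 1, h1 (λ-bound): 1, f1 (λ-bound): 1, g1 (λ-bound): 1
left-to-right use order: g, r, q, h1, f1, p, g1
typing: well-typed — term : Bool → Bool
ordered ✗ (needs weakening: h, f unused)
linear ✗ (needs weakening: h, f unused)
affine ✓ (no duplicate uses among h, f, g, q, r, p, h1, f1, g1)
relevant ✗ (needs weakening: h, f unused)
unrestricted ✓ (type-checks (Bool → Bool) and nothing is barred)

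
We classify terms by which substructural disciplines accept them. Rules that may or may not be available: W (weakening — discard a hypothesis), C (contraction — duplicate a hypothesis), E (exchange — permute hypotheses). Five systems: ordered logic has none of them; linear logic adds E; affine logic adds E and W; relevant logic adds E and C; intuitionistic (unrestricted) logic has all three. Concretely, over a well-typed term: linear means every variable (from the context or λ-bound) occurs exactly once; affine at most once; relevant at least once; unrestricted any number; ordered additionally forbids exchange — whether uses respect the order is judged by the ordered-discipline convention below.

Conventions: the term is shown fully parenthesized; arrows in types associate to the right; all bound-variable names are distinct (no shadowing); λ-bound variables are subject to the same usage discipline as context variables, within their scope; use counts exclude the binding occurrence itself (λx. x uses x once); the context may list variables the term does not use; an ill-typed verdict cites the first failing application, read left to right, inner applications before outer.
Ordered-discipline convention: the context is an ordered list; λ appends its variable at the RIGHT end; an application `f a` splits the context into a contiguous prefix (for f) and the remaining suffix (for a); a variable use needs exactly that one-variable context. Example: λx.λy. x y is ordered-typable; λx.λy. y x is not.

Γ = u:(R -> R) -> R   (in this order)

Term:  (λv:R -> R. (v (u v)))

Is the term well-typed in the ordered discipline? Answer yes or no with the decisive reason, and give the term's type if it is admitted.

no — repeated use of v ×2
variable uses: u=1, v [bound]=2
order of uses: v, u, v
typing: the term checks, with type (R -> R) -> R
summary: ordered ✗ | linear ✗ | affine ✗ | relevant ✓ | unrestricted ✓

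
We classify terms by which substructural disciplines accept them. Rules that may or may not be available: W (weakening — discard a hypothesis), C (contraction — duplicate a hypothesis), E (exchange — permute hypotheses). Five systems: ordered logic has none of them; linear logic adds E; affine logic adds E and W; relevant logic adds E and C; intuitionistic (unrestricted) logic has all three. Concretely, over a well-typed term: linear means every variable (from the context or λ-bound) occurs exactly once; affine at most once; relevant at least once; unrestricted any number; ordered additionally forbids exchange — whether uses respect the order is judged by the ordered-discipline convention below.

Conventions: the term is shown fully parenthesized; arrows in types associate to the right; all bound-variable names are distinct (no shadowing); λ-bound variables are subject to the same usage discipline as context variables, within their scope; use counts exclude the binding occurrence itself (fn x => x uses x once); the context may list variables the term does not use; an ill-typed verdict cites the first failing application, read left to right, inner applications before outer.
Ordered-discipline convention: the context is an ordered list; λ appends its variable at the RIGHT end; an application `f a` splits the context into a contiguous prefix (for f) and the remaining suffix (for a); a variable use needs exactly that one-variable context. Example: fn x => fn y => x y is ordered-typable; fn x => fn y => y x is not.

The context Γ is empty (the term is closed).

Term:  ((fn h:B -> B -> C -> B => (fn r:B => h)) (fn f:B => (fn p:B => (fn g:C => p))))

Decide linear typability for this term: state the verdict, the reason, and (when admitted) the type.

no — unused: r, f, g — weakening required
usage: h (λ-bound): 1×, r (λ-bound): 0×, f (λ-bound): 0×, p (λ-bound): 1×, g (λ-bound): 0×
use order (left to right): h, p
typing: well-typed — term : B -> B -> B -> C -> B
summary: ordered ✗; linear ✗; affine ✓; relevant ✗; unrestricted ✓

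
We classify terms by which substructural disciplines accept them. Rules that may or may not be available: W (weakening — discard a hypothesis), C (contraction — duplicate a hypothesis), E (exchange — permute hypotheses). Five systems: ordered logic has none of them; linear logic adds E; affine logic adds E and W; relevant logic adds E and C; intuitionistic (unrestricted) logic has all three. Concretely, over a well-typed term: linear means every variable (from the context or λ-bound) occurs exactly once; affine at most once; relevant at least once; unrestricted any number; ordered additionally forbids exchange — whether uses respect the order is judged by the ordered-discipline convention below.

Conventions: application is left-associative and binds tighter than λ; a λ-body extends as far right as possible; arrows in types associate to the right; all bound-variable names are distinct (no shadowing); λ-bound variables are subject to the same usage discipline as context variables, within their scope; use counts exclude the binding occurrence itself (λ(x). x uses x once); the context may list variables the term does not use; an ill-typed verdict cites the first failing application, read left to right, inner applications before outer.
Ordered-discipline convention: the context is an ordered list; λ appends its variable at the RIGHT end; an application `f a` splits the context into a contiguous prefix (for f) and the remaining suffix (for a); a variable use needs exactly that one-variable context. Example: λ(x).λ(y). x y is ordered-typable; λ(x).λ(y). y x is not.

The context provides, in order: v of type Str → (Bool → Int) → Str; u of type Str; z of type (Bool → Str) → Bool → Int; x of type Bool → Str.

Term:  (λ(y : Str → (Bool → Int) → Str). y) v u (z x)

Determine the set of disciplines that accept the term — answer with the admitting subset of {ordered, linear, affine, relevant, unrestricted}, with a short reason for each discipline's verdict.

accepted by: ordered, linear, affine, relevant, unrestricted
counts: v: 1×, u: 1×, z: 1×, x: 1×, y (bound): 1×
use order (left to right): y, v, u, z, x
typing: well-typed at Str
ordered ✓ (v, u, z, x, y once each; derivable with no W/C/E)
linear ✓ (exactly-once usage across v, u, z, x, y)
affine ✓ (no duplicate uses among v, u, z, x, y)
relevant ✓ (every one of v, u, z, x, y appears)
unrestricted ✓ (typability at Str is all that's needed)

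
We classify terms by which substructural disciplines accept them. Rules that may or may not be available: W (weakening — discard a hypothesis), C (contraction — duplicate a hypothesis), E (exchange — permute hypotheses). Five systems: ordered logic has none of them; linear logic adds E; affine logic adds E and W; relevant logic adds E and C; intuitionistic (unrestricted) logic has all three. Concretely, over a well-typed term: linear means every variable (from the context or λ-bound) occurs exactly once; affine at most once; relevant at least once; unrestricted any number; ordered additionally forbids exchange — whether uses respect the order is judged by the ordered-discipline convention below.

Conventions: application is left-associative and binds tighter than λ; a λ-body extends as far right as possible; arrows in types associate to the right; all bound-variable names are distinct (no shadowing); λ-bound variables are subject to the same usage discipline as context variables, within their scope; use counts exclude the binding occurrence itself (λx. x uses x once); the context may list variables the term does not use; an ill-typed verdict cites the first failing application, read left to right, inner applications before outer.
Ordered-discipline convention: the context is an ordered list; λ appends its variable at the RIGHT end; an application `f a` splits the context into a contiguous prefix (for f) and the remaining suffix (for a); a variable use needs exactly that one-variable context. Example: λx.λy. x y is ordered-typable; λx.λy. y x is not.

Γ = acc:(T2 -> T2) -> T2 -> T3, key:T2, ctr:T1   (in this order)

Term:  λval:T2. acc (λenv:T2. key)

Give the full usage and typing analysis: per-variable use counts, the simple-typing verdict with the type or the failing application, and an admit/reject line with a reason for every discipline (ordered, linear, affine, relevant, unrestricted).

variable uses: acc ×1, key ×1, ctr ×0, val (λ-bound) ×0, env (λ-bound) ×0
left-to-right use order: acc, key
typing: well-typed — term : T2 -> T2 -> T3
ordered: ✗, ctr, val, env left unused
linear: ✗, ctr, val, env left unused
affine: ✓, at most one use each (acc, key, ctr, val, env)
relevant: ✗, ctr, val, env left unused
unrestricted: ✓, type-checks (T2 -> T2 -> T3) and nothing is barred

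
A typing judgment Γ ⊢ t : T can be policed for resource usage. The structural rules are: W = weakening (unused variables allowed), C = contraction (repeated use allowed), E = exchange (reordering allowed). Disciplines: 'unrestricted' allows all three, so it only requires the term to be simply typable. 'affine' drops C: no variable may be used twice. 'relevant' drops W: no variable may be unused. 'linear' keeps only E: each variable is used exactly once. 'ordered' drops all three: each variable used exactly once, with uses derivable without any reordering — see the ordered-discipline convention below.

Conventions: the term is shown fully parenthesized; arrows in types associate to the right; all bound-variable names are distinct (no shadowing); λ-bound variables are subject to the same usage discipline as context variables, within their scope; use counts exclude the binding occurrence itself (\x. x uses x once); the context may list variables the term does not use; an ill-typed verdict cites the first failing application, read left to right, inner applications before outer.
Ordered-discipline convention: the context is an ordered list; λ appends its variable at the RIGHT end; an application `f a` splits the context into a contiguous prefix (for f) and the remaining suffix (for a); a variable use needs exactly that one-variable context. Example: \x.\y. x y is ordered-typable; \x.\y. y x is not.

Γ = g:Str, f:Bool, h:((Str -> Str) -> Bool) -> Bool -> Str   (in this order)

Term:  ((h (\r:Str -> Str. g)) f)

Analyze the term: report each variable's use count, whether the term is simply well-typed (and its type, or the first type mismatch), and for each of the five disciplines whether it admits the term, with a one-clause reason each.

usage: g: 1×, f: 1×, h: 1×, r [bound]: 0×
use order (left to right): h, g, f
typing: ill-typed: a function awaiting (Str -> Str) -> Bool gets (Str -> Str) -> Str
ordered ✗ (not simply typable)
linear ✗ (fails simple typing)
affine ✗ (a type mismatch blocks all five)
relevant ✗ (the type mismatch rejects it)
unrestricted ✗ (not simply typable)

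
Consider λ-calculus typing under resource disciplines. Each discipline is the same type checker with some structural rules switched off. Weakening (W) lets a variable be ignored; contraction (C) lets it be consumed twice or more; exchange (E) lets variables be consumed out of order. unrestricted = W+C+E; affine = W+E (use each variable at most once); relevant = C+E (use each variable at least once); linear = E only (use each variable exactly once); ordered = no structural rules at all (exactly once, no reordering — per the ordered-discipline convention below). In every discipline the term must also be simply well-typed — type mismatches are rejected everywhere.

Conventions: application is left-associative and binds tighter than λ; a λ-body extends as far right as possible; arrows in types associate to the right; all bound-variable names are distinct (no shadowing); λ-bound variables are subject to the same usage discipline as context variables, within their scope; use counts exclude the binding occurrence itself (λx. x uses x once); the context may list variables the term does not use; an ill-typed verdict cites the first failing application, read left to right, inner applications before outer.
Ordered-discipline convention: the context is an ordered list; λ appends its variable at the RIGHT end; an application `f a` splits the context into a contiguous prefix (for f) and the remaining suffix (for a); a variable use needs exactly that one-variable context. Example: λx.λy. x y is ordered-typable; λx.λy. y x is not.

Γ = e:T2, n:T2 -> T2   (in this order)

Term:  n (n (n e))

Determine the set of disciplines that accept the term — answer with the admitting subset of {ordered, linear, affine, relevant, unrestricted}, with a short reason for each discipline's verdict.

admitted by: relevant, unrestricted
use counts: e: 1; n: 3
uses in reading order: n, n, n, e
typing: well-typed at T2
ordered ✗ (uses contraction: n ×3)
linear ✗ (uses contraction: n ×3)
affine ✗ (uses contraction: n ×3)
relevant ✓ (at least one use each (e, n))
unrestricted ✓ (type-checks (T2) and nothing is barred)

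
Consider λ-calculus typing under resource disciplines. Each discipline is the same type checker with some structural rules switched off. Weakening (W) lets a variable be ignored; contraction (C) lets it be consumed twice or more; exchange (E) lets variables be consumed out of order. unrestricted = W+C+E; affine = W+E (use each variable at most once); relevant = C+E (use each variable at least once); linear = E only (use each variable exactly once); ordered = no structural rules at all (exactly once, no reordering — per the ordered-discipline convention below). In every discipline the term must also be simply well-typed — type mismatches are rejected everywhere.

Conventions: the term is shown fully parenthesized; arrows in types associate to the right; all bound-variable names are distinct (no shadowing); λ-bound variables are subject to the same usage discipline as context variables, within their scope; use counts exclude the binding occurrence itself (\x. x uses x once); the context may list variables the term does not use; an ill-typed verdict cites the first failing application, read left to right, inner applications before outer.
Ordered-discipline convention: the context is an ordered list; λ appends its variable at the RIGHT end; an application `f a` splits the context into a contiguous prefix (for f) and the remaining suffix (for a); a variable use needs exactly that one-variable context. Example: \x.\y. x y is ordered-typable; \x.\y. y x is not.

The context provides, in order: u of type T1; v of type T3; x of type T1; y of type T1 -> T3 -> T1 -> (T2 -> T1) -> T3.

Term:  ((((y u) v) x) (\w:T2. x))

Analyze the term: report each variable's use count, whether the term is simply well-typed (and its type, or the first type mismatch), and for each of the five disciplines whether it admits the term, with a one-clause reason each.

use counts: u=1, v=1, x=2, y=1, w [bound]=0
order of uses: y, u, v, x, x
typing: the term checks, with type T3
ordered: ✗, repeated use of x ×2; w never used (weakening)
linear: ✗, repeated use of x ×2; w never used (weakening)
affine: ✗, repeated use of x ×2
relevant: ✗, w never used (weakening)
unrestricted: ✓, typability at T3 is all that's needed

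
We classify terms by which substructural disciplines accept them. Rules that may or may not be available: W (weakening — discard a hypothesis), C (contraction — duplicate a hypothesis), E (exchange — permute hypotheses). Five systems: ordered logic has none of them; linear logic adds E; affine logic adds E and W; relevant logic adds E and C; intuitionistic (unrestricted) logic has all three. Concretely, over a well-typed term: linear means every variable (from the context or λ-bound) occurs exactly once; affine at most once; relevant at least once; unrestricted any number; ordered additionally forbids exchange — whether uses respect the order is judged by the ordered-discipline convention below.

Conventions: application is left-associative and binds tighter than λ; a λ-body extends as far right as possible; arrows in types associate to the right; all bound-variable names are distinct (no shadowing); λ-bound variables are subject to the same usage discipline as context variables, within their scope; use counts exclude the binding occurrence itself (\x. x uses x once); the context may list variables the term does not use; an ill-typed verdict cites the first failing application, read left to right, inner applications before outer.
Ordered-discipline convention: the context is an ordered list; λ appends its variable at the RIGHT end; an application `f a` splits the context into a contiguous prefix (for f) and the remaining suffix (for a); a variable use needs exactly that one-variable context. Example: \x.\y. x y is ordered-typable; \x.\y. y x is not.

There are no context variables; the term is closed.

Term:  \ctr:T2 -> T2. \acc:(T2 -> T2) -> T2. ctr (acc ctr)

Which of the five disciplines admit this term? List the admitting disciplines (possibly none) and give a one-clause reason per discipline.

admitting disciplines: relevant, unrestricted
variable uses: ctr (bound)=2, acc (bound)=1
order of uses: ctr, acc, ctr
typing: the term checks, with type (T2 -> T2) -> ((T2 -> T2) -> T2) -> T2
ordered ✗ (ctr ×2 used more than once (contraction))
linear ✗ (ctr ×2 used more than once (contraction))
affine ✗ (ctr ×2 used more than once (contraction))
relevant ✓ (ctr, acc: all used, weakening unneeded)
unrestricted ✓ (typability at (T2 -> T2) -> ((T2 -> T2) -> T2) -> T2 is all that's needed)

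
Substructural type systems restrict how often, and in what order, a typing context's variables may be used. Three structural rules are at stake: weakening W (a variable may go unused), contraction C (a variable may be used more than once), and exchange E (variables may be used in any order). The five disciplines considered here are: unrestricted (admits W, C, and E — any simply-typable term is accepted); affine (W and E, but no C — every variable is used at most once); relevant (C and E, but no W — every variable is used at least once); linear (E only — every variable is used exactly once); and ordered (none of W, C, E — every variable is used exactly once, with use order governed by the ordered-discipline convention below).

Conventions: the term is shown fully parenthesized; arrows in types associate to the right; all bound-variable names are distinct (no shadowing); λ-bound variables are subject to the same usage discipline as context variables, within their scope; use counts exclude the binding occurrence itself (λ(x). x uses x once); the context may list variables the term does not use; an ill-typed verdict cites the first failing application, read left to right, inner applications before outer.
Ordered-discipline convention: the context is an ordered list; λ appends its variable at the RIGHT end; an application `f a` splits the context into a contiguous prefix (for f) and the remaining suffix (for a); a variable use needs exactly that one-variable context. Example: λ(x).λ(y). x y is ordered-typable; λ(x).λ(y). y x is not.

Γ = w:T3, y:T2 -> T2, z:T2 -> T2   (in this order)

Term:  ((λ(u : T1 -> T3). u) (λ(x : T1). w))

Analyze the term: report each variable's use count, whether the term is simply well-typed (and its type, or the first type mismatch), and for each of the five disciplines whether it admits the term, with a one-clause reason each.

usage: w: 1×, y: 0×, z: 0×, u (bound): 1×, x (bound): 0×
uses in reading order: u, w
typing: well-typed at T1 -> T3
ordered: ✗ — unused: y, z, x — weakening required
linear: ✗ — unused: y, z, x — weakening required
affine: ✓ — at most one use each (w, y, z, u, x)
relevant: ✗ — unused: y, z, x — weakening required
unrestricted: ✓ — simply typable at T1 -> T3; W, C, E all held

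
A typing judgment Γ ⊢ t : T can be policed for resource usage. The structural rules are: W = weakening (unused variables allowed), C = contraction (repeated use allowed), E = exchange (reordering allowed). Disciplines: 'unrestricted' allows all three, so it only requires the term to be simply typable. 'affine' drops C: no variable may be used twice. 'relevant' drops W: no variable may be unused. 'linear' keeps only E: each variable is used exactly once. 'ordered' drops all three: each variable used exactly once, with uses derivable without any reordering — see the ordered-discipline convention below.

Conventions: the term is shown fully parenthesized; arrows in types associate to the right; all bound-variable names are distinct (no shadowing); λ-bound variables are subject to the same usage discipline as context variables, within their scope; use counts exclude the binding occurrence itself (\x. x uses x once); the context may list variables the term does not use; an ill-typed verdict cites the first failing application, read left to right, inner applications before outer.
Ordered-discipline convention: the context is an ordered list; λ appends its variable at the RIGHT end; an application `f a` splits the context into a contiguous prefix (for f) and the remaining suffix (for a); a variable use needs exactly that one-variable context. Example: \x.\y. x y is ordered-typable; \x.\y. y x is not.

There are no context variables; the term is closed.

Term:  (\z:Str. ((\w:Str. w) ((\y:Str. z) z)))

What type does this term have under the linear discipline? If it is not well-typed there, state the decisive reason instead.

not well-typed under linear — needs contraction — z ×2; unused: y — weakening required
use counts: z (λ-bound): 2×; w (λ-bound): 1×; y (λ-bound): 0×
use order (left to right): w, z, z
typing: well-typed — term : Str → Str
per-discipline verdicts: ordered ✗; linear ✗; affine ✗; relevant ✗; unrestricted ✓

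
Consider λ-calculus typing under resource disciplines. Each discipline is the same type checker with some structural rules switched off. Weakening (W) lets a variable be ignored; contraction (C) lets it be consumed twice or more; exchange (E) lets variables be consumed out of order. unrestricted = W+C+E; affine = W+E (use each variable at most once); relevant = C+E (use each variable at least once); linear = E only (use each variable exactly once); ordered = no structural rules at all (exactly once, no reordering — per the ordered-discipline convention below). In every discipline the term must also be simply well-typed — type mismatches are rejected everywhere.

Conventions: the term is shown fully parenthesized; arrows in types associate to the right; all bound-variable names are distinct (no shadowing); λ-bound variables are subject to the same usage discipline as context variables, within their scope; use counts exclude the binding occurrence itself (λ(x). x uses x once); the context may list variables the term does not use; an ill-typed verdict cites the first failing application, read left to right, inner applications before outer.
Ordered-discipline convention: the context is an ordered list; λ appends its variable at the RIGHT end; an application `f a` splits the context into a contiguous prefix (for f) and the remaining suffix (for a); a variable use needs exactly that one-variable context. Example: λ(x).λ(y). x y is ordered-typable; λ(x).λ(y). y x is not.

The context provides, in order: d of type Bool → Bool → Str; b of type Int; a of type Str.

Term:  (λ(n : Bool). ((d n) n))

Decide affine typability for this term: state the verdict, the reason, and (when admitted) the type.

no — n ×2 used more than once (contraction)
usage: d ×1, b ×0, a ×0, n [bound] ×2
order of uses: d, n, n
typing: the term checks, with type Bool → Str
summary: ordered ✗ · linear ✗ · affine ✗ · relevant ✗ · unrestricted ✓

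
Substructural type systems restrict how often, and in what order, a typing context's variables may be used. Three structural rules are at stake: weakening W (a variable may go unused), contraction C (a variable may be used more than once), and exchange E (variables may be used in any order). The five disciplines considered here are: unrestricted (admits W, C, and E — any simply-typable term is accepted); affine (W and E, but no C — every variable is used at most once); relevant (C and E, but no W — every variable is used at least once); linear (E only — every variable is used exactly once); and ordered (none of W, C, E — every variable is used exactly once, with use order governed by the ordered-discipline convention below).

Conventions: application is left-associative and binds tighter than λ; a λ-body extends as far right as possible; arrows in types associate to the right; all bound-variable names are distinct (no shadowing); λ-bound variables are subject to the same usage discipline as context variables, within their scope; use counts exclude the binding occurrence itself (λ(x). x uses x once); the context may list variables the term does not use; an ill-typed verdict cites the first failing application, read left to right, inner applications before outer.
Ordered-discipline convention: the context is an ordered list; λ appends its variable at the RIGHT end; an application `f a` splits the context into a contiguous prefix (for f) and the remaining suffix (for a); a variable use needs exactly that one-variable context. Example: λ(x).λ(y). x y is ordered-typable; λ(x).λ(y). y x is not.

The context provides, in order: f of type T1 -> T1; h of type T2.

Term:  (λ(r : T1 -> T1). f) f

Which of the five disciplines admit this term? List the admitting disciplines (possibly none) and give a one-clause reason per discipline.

accepted by: unrestricted
variable uses: f: 2×, h: 0×, r (bound): 0×
uses in reading order: f, f
typing: well-typed at T1 -> T1
ordered: ✗, f ×2 used more than once (contraction); h, r left unused
linear: ✗, f ×2 used more than once (contraction); h, r left unused
affine: ✗, f ×2 used more than once (contraction)
relevant: ✗, h, r left unused
unrestricted: ✓, simply typable at T1 -> T1; W, C, E all held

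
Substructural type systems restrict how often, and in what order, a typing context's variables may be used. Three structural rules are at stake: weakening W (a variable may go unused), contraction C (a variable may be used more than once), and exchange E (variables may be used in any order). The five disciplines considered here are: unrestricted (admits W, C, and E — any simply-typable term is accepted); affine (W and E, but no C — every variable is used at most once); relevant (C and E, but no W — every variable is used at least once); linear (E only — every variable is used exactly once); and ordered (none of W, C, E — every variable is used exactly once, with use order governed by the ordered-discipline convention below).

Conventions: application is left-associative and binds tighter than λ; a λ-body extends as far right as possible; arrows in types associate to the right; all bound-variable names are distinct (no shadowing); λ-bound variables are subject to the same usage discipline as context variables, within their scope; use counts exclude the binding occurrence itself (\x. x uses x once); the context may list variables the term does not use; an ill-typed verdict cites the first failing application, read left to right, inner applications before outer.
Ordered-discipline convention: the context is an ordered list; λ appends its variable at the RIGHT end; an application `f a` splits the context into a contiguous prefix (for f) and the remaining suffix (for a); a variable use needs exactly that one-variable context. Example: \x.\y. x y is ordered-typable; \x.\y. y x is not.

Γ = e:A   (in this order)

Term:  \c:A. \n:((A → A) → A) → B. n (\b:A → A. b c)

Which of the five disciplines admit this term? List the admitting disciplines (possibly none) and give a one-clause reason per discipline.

accepted by: affine, unrestricted
usage: e ×0, c (λ-bound) ×1, n (λ-bound) ×1, b (λ-bound) ×1
order of uses: n, b, c
typing: the term checks, with type A → (((A → A) → A) → B) → B
ordered ✗ (needs weakening: e unused)
linear ✗ (needs weakening: e unused)
affine ✓ (at most one use each (e, c, n, b))
relevant ✗ (needs weakening: e unused)
unrestricted ✓ (well-typed at A → (((A → A) → A) → B) → B; no restrictions here)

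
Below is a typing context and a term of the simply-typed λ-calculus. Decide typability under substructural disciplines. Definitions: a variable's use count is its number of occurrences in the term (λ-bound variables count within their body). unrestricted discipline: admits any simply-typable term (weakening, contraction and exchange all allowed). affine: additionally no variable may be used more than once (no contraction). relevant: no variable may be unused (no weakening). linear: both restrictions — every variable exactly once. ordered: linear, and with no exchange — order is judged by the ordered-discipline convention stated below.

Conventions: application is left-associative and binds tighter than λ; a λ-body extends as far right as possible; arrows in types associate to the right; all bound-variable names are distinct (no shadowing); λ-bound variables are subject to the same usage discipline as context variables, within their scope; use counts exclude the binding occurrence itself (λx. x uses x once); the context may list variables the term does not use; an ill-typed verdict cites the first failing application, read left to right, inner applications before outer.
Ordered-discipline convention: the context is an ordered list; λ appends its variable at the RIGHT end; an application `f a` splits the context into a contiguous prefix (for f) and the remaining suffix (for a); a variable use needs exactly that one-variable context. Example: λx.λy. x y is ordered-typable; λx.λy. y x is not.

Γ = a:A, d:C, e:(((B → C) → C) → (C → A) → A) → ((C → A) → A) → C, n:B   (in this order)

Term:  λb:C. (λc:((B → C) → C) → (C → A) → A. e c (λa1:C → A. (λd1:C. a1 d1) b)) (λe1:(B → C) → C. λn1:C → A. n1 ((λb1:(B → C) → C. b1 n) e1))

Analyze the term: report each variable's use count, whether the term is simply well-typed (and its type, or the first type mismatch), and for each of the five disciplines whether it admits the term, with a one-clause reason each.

variable uses: a=0, d=0, e=1, n=1, b [bound]=1, c [bound]=1, a1 [bound]=1, d1 [bound]=1, e1 [bound]=1, n1 [bound]=1, b1 [bound]=1
use order (left to right): e, c, a1, d1, b, n1, b1, n, e1
typing: ill-typed: argument of type B where B → C is required
ordered: ✗, not simply typable
linear: ✗, fails simple typing
affine: ✗, a type mismatch blocks all five
relevant: ✗, the type mismatch rejects it
unrestricted: ✗, not simply typable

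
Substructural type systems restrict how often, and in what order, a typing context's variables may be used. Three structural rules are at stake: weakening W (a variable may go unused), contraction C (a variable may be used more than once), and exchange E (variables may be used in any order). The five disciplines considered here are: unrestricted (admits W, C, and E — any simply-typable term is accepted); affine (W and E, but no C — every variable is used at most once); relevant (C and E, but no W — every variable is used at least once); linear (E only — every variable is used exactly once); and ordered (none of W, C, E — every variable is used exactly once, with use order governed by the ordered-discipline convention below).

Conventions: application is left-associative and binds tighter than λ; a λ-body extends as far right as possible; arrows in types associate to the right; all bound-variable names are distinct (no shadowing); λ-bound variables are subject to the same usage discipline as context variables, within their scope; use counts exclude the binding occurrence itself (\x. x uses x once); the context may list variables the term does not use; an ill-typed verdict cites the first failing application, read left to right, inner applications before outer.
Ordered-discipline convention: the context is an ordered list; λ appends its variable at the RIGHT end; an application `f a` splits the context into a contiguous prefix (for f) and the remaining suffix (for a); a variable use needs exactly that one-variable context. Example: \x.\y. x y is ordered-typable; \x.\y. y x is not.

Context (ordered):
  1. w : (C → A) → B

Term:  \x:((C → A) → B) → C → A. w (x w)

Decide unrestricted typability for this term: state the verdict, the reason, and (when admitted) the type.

yes — well-typed at (((C → A) → B) → C → A) → B; no restrictions here; term : (((C → A) → B) → C → A) → B
usage: w: 2; x (bound): 1
use order (left to right): w, x, w
typing: well-typed at (((C → A) → B) → C → A) → B
per-discipline verdicts: ordered ✗, linear ✗, affine ✗, relevant ✓, unrestricted ✓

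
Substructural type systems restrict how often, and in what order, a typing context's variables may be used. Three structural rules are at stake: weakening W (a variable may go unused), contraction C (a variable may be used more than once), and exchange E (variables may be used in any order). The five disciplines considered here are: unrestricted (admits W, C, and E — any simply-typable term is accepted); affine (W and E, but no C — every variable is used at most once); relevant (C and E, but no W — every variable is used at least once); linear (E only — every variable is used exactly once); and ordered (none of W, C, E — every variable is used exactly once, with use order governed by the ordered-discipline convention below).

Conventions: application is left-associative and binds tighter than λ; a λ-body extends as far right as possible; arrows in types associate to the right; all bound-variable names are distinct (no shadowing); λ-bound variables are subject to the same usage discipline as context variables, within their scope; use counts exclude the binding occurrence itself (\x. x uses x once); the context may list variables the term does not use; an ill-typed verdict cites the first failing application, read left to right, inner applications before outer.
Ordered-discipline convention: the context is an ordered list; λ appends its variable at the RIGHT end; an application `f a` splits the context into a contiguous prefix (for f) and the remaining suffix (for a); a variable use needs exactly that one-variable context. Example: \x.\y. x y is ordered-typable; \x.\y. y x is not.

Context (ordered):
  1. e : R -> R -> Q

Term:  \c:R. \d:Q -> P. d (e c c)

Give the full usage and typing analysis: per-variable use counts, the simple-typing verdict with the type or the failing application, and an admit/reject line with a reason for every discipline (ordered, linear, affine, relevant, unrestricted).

usage: e ×1, c (λ-bound) ×2, d (λ-bound) ×1
order of uses: d, e, c, c
typing: well-typed at R -> (Q -> P) -> P
ordered ✗ (repeated use of c ×2)
linear ✗ (repeated use of c ×2)
affine ✗ (repeated use of c ×2)
relevant ✓ (at least one use each (e, c, d))
unrestricted ✓ (well-typed at R -> (Q -> P) -> P; no restrictions here)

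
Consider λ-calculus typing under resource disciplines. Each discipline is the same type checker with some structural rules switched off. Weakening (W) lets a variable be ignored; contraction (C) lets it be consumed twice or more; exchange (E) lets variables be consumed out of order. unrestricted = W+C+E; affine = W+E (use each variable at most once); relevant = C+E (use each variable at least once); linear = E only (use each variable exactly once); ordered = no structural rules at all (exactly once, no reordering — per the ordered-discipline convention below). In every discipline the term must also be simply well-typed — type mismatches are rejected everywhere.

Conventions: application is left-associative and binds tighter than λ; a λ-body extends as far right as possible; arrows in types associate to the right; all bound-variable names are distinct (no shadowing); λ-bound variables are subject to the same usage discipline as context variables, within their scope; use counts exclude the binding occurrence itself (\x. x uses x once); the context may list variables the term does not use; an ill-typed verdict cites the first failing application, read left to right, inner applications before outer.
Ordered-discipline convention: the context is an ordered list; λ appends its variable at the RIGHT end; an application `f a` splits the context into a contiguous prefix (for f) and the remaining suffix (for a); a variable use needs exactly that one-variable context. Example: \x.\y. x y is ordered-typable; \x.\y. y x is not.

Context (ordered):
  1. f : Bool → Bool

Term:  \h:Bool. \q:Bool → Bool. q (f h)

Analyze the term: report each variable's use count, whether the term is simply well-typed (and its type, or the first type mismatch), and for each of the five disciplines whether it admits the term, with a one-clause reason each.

counts: f: 1×, h [bound]: 1×, q [bound]: 1×
left-to-right use order: q, f, h
typing: well-typed — term : Bool → (Bool → Bool) → Bool
ordered: ✗, use order q, f, h needs exchange
linear: ✓, each of f, h, q used exactly once
affine: ✓, f, h, q: no repeats, contraction unneeded
relevant: ✓, every one of f, h, q appears
unrestricted: ✓, well-typed at Bool → (Bool → Bool) → Bool; no restrictions here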